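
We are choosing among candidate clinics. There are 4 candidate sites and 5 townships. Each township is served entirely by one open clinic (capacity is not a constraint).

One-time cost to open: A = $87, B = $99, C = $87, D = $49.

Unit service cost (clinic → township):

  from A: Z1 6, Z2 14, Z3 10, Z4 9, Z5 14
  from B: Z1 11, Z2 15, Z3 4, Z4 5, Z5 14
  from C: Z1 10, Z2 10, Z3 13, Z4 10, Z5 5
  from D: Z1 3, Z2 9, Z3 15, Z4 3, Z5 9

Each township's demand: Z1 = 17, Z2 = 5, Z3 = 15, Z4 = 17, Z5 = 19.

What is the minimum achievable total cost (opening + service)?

For any fixed open set, each township goes to its cheapest open site; total = fixed + service.
{B, D}: Z1→D 3·17=51, Z2→D 9·5=45, Z3→B 4·15=60, Z4→D 3·17=51, Z5→D 9·19=171. Service 378; fixed 148; total 526.
{B, C, D}: service 302 + fixed 235 = 537
{C, D}: Z1→D 3·17=51, Z2→D 9·5=45, Z3→C 13·15=195, Z4→D 3·17=51, Z5→C 5·19=95. Service 437; fixed 136; total 573.
{A, B, C, D}: Z1→D 3·17=51, Z2→D 9·5=45, Z3→B 4·15=60, Z4→D 3·17=51, Z5→C 5·19=95. Service 302; fixed 322; total 624.
No other subset beats 526.

Minimum total cost: 526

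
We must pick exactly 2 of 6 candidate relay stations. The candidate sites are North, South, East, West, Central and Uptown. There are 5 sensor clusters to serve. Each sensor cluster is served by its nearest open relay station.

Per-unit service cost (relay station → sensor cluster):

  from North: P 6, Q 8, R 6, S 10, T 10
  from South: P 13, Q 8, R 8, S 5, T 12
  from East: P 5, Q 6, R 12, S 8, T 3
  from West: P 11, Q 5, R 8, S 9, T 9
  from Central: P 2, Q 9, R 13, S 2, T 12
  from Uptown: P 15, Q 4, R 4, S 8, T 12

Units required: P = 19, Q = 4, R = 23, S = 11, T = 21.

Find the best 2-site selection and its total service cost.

Choose East and Uptown; total service cost 354.

With exactly 2 open, each sensor cluster uses its cheapest among the chosen.
{East, Uptown}: P→East 5·19=95, Q→Uptown 4·4=16, R→Uptown 4·23=92, S→East 8·11=88, T→East 3·21=63. Service cost 354.
{North, East}: service cost 408
{Central, Uptown}: service cost 420
Among all 15 size-2 choices, {East, Uptown} is lowest.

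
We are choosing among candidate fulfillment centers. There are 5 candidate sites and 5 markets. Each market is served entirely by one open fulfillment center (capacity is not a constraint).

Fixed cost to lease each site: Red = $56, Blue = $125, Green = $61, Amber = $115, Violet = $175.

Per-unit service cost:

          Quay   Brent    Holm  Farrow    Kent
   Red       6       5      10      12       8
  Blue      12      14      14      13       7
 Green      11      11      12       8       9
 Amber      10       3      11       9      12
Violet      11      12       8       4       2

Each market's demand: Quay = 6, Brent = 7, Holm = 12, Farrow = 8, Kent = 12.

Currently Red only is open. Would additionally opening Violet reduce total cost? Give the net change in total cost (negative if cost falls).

No — net change +15 (cost rises by 15).

Current service cost with {Red}: 383.
Adding Violet: each market re-picks its cheapest; new service cost 223, saving 160.
Extra fixed cost: 175. Net change = 175 − 160 = 15.
(Totals: 439 → 454.)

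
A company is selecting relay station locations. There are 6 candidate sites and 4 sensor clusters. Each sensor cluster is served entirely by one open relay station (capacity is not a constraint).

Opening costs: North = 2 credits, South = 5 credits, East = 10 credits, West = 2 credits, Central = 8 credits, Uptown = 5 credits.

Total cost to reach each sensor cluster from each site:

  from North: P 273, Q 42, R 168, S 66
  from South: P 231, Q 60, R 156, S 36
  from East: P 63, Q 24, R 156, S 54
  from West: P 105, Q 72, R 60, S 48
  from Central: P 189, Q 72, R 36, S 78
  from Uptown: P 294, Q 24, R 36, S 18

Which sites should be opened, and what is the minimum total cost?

Open East and Uptown; minimum total cost 156.

For any fixed open set, each sensor cluster goes to its cheapest open site; total = fixed + service.
{East, Uptown}: P→East 63, Q→East 24, R→Uptown 36, S→Uptown 18. Service 141; fixed 15; total 156.
{North, East, Uptown}: P→East 63, Q→East 24, R→Uptown 36, S→Uptown 18. Service 141; fixed 17; total 158.
{East, West, Uptown}: service 141 + fixed 17 = 158
{North, South, East, West, Central, Uptown}: P→East 63, Q→East 24, R→Central 36, S→Uptown 18. Service 141; fixed 32; total 173.
No other subset beats 156.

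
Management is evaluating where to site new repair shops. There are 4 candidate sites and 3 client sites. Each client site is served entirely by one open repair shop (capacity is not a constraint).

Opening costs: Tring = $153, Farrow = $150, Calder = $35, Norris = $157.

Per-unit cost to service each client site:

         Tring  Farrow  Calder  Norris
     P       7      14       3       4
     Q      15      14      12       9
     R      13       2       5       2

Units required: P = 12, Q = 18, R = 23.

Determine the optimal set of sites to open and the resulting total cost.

Open Calder only; minimum total cost 402.

For any fixed open set, each client site goes to its cheapest open site; total = fixed + service.
{Calder}: P→Calder 3·12=36, Q→Calder 12·18=216, R→Calder 5·23=115. Service 367; fixed 35; total 402.
{Norris}: P→Norris 4·12=48, Q→Norris 9·18=162, R→Norris 2·23=46. Service 256; fixed 157; total 413.
{Calder, Norris}: service 244 + fixed 192 = 436
{Tring, Farrow, Calder, Norris}: service 244 + fixed 495 = 739
No other subset beats 402.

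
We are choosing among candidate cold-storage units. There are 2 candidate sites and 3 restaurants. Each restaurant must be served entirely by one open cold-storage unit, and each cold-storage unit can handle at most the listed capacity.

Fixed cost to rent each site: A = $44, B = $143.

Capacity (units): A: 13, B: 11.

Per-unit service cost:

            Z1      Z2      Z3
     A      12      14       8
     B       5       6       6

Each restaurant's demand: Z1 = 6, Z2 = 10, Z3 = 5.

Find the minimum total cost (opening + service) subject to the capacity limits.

Minimum total cost: 359

Open {A, B}: Z1→A 12·6=72, Z2→B 6·10=60, Z3→A 8·5=40.
Loads: A carries 11/13, B carries 10/11. Service 172; fixed 187; total 359.
Next best feasible plan costs 387.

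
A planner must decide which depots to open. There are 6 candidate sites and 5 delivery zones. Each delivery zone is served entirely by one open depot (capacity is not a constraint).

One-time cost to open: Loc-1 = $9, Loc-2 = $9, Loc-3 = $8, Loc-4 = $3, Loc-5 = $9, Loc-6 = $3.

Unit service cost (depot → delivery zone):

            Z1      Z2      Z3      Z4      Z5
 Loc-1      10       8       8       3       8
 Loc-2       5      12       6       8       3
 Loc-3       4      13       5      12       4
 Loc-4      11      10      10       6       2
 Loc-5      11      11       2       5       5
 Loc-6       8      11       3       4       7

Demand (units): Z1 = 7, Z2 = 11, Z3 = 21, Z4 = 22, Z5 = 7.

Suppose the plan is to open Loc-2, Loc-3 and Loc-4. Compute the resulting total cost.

Total cost: 409

Each delivery zone is assigned to its cheapest site among the open ones.
{Loc-2, Loc-3, Loc-4}: Z1→Loc-3 4·7=28, Z2→Loc-4 10·11=110, Z3→Loc-3 5·21=105, Z4→Loc-4 6·22=132, Z5→Loc-4 2·7=14. Service 389; fixed 20; total 409.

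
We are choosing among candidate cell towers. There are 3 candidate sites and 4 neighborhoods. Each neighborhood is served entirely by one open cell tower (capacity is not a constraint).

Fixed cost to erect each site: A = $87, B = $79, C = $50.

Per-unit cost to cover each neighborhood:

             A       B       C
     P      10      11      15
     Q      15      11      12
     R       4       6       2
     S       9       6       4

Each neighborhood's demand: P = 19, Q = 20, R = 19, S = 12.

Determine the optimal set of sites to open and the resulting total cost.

For any fixed open set, each neighborhood goes to its cheapest open site; total = fixed + service.
{B, C}: P→B 11·19=209, Q→B 11·20=220, R→C 2·19=38, S→C 4·12=48. Service 515; fixed 129; total 644.
{A, C}: P→A 10·19=190, Q→C 12·20=240, R→C 2·19=38, S→C 4·12=48. Service 516; fixed 137; total 653.
{C}: service 611 + fixed 50 = 661
{A, B, C}: service 496 + fixed 216 = 712
No other subset beats 644.

Open B and C; minimum total cost 644.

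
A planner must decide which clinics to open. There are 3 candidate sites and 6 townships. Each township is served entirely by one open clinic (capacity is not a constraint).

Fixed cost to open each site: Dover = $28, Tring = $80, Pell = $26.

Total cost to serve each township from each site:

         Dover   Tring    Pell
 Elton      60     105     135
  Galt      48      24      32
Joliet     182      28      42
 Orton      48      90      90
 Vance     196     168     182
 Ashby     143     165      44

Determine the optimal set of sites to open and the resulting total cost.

For any fixed open set, each township goes to its cheapest open site; total = fixed + service.
{Dover, Pell}: Elton→Dover 60, Galt→Pell 32, Joliet→Pell 42, Orton→Dover 48, Vance→Pell 182, Ashby→Pell 44. Service 408; fixed 54; total 462.
{Dover, Tring, Pell}: service 372 + fixed 134 = 506
{Pell}: Elton→Pell 135, Galt→Pell 32, Joliet→Pell 42, Orton→Pell 90, Vance→Pell 182, Ashby→Pell 44. Service 525; fixed 26; total 551.
(All 7 nonempty subsets were checked; Dover and Pell is lowest.)

Open Dover and Pell; minimum total cost 462.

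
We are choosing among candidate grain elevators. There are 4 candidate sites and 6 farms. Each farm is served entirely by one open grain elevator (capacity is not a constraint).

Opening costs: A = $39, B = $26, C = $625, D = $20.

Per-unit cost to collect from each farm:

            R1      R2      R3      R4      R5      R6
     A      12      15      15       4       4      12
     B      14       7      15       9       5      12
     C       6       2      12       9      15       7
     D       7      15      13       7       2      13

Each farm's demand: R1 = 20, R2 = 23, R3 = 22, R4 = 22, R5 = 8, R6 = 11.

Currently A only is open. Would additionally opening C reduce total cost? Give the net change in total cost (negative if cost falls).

No — net change +85 (cost rises by 85).

Current service cost with {A}: 1167.
Adding C: each farm re-picks its cheapest; new service cost 627, saving 540.
Extra fixed cost: 625. Net change = 625 − 540 = 85.
(Totals: 1206 → 1291.)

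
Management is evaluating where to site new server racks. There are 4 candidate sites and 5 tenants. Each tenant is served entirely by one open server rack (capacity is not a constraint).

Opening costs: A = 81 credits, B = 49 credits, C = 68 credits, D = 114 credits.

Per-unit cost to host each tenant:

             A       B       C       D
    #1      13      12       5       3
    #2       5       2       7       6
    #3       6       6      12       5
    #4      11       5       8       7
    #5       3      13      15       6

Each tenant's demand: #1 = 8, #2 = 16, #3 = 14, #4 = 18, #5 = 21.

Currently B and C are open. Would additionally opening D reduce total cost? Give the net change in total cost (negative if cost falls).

Yes — net change −63 (cost falls by 63).

Current service cost with {B, C}: 519.
Adding D: each tenant re-picks its cheapest; new service cost 342, saving 177.
Extra fixed cost: 114. Net change = 114 − 177 = -63.
(Totals: 636 → 573.)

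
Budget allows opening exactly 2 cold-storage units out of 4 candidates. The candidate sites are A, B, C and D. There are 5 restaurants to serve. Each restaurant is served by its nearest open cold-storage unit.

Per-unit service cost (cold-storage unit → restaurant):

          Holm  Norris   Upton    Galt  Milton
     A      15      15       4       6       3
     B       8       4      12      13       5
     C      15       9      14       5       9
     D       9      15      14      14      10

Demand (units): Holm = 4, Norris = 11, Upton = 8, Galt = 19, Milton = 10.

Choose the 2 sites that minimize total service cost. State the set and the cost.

With exactly 2 open, each restaurant uses its cheapest among the chosen.
{A, B}: Holm→B 8·4=32, Norris→B 4·11=44, Upton→A 4·8=32, Galt→A 6·19=114, Milton→A 3·10=30. Service cost 252.
{A, C}: service cost 316
{B, C}: service cost 317
Among all 6 size-2 choices, {A, B} is lowest.

Choose A and B; total service cost 252.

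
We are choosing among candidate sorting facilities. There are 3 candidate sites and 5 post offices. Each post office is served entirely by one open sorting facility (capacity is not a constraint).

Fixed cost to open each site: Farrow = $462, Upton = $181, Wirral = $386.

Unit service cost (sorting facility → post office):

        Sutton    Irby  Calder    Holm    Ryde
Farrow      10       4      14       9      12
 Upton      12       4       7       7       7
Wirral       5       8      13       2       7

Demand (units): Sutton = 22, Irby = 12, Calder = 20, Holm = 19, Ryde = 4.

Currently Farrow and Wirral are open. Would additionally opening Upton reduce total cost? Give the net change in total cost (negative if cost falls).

Current service cost with {Farrow, Wirral}: 484.
Adding Upton: each post office re-picks its cheapest; new service cost 364, saving 120.
Extra fixed cost: 181. Net change = 181 − 120 = 61.
(Totals: 1332 → 1393.)

No — net change +61 (cost rises by 61).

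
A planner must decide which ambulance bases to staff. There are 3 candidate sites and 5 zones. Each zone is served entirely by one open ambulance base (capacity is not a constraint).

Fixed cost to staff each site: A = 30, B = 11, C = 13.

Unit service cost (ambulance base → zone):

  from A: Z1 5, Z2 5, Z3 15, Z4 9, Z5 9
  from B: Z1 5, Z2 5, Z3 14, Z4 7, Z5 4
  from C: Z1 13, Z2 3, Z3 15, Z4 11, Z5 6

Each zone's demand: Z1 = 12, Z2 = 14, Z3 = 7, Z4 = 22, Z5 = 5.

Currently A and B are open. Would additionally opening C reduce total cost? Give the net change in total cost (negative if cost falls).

Yes — net change −15 (cost falls by 15).

Current service cost with {A, B}: 402.
Adding C: each zone re-picks its cheapest; new service cost 374, saving 28.
Extra fixed cost: 13. Net change = 13 − 28 = -15.
(Totals: 443 → 428.)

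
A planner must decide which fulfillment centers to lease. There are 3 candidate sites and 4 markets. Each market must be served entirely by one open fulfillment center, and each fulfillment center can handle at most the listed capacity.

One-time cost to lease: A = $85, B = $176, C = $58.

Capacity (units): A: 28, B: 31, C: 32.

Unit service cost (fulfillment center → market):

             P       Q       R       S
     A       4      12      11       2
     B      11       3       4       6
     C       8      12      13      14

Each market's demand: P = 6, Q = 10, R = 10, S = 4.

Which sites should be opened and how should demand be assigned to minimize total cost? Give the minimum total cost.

Open {B}: P→B 11·6=66, Q→B 3·10=30, R→B 4·10=40, S→B 6·4=24.
Loads: B carries 30/31. Service 160; fixed 176; total 336.
Next best feasible plan costs 363.

Minimum total cost: 336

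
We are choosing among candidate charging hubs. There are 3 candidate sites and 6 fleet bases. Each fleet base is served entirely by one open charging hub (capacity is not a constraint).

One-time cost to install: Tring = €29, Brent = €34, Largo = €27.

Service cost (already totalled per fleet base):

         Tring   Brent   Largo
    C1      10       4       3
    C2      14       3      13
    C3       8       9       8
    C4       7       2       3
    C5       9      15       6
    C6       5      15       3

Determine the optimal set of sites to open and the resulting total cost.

Open Largo only; minimum total cost 63.

For any fixed open set, each fleet base goes to its cheapest open site; total = fixed + service.
{Largo}: C1→Largo 3, C2→Largo 13, C3→Largo 8, C4→Largo 3, C5→Largo 6, C6→Largo 3. Service 36; fixed 27; total 63.
{Tring}: C1→Tring 10, C2→Tring 14, C3→Tring 8, C4→Tring 7, C5→Tring 9, C6→Tring 5. Service 53; fixed 29; total 82.
{Brent}: C1→Brent 4, C2→Brent 3, C3→Brent 9, C4→Brent 2, C5→Brent 15, C6→Brent 15. Service 48; fixed 34; total 82.
{Tring, Brent, Largo}: C1→Largo 3, C2→Brent 3, C3→Tring 8, C4→Brent 2, C5→Largo 6, C6→Largo 3. Service 25; fixed 90; total 115.
(All 7 nonempty subsets were checked; Largo only is lowest.)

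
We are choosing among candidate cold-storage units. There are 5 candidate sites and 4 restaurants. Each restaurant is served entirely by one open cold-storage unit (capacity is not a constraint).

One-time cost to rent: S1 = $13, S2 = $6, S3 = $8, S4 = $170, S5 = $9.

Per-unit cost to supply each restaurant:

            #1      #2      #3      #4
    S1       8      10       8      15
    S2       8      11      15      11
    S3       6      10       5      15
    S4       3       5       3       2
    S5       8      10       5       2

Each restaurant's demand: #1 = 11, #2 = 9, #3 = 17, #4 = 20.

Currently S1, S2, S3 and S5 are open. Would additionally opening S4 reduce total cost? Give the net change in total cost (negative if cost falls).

Current service cost with {S1, S2, S3, S5}: 281.
Adding S4: each restaurant re-picks its cheapest; new service cost 169, saving 112.
Extra fixed cost: 170. Net change = 170 − 112 = 58.
(Totals: 317 → 375.)

No — net change +58 (cost rises by 58).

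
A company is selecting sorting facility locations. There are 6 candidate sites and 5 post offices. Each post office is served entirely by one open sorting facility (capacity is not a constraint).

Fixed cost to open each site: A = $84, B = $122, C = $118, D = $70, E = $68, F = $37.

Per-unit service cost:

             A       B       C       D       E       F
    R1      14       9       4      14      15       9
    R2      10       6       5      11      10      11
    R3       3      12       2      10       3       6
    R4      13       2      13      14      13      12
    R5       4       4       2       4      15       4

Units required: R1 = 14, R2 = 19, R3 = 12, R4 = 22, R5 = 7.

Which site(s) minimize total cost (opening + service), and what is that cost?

For any fixed open set, each post office goes to its cheapest open site; total = fixed + service.
{B, C}: R1→C 4·14=56, R2→C 5·19=95, R3→C 2·12=24, R4→B 2·22=44, R5→C 2·7=14. Service 233; fixed 240; total 473.
{B, C, F}: service 233 + fixed 277 = 510
{B, E}: service 348 + fixed 190 = 538
{A, B, C, D, E, F}: service 233 + fixed 499 = 732
No other subset beats 473.

Open B and C; minimum total cost 473.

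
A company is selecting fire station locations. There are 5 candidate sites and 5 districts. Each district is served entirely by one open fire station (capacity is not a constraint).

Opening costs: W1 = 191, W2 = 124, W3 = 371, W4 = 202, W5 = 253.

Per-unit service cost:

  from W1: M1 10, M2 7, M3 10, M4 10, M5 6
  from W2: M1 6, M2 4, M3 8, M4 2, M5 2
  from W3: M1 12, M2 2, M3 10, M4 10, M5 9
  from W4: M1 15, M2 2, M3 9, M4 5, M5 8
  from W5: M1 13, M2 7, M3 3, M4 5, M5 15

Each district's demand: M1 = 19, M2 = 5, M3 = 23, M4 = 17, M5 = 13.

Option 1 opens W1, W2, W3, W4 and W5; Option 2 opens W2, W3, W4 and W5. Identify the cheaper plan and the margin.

Option 1: {W1, W2, W3, W4, W5}: M1→W2 6·19=114, M2→W3 2·5=10, M3→W5 3·23=69, M4→W2 2·17=34, M5→W2 2·13=26. Service 253; fixed 1141; total 1394.
Option 2: {W2, W3, W4, W5}: M1→W2 6·19=114, M2→W3 2·5=10, M3→W5 3·23=69, M4→W2 2·17=34, M5→W2 2·13=26. Service 253; fixed 950; total 1203.
Difference: |1394 − 1203| = 191.

Option 2 is cheaper by 191.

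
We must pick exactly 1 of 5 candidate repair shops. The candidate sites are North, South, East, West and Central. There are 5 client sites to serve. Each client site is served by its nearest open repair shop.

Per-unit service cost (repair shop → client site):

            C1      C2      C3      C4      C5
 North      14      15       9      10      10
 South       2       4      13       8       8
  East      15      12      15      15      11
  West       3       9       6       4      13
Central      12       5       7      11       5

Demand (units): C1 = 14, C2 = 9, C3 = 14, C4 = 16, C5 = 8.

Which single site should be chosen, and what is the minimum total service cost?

Choose West only; total service cost 375.

With exactly 1 open, each client site uses its cheapest among the chosen.
{West}: C1→West 3·14=42, C2→West 9·9=81, C3→West 6·14=84, C4→West 4·16=64, C5→West 13·8=104. Service cost 375.
{South}: service cost 438
{Central}: service cost 527
Among all 5 size-1 choices, {West} is lowest.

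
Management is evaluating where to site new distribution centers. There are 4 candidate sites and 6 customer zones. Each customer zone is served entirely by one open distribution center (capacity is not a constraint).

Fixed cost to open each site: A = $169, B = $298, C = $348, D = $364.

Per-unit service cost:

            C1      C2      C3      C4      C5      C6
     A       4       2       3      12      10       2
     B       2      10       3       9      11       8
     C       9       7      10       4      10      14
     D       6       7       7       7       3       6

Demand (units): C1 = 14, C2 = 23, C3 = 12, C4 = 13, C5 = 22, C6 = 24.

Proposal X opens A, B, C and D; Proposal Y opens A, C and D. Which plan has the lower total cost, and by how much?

Proposal X: {A, B, C, D}: C1→B 2·14=28, C2→A 2·23=46, C3→A 3·12=36, C4→C 4·13=52, C5→D 3·22=66, C6→A 2·24=48. Service 276; fixed 1179; total 1455.
Proposal Y: {A, C, D}: C1→A 4·14=56, C2→A 2·23=46, C3→A 3·12=36, C4→C 4·13=52, C5→D 3·22=66, C6→A 2·24=48. Service 304; fixed 881; total 1185.
Difference: |1455 − 1185| = 270.

Proposal Y is cheaper by 270.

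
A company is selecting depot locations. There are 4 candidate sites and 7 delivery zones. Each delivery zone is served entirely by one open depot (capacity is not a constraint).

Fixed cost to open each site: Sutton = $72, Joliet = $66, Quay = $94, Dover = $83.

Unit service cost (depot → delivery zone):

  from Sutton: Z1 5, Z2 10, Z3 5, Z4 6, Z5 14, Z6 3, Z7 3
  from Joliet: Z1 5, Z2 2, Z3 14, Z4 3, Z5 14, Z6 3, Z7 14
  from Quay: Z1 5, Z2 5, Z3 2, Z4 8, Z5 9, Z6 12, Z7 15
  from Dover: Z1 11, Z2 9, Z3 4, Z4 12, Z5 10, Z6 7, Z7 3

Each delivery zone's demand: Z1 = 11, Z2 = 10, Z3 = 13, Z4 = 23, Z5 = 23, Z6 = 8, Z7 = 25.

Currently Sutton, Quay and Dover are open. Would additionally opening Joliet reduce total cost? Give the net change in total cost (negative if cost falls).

Yes — net change −33 (cost falls by 33).

Current service cost with {Sutton, Quay, Dover}: 575.
Adding Joliet: each delivery zone re-picks its cheapest; new service cost 476, saving 99.
Extra fixed cost: 66. Net change = 66 − 99 = -33.
(Totals: 824 → 791.)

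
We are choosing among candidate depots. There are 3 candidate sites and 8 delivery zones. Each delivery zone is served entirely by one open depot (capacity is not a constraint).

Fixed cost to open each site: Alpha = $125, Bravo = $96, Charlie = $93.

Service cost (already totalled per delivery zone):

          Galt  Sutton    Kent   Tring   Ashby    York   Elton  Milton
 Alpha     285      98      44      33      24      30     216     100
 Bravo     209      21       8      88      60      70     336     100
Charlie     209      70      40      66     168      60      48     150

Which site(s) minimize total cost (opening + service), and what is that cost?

Open Bravo and Charlie; minimum total cost 761.

For any fixed open set, each delivery zone goes to its cheapest open site; total = fixed + service.
{Bravo, Charlie}: Galt→Bravo 209, Sutton→Bravo 21, Kent→Bravo 8, Tring→Charlie 66, Ashby→Bravo 60, York→Charlie 60, Elton→Charlie 48, Milton→Bravo 100. Service 572; fixed 189; total 761.
{Alpha, Charlie}: service 554 + fixed 218 = 772
{Alpha, Bravo, Charlie}: Galt→Bravo 209, Sutton→Bravo 21, Kent→Bravo 8, Tring→Alpha 33, Ashby→Alpha 24, York→Alpha 30, Elton→Charlie 48, Milton→Alpha 100. Service 473; fixed 314; total 787.
{Charlie}: service 811 + fixed 93 = 904
(All 7 nonempty subsets were checked; Bravo and Charlie is lowest.)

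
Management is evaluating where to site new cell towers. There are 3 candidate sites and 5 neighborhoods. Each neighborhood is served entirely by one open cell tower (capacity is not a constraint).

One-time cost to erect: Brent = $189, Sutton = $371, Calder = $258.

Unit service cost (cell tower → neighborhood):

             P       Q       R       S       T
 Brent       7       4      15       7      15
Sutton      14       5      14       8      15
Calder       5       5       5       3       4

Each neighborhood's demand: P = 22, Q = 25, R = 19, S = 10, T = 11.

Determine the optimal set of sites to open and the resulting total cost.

Open Calder only; minimum total cost 662.

For any fixed open set, each neighborhood goes to its cheapest open site; total = fixed + service.
{Calder}: P→Calder 5·22=110, Q→Calder 5·25=125, R→Calder 5·19=95, S→Calder 3·10=30, T→Calder 4·11=44. Service 404; fixed 258; total 662.
{Brent, Calder}: P→Calder 5·22=110, Q→Brent 4·25=100, R→Calder 5·19=95, S→Calder 3·10=30, T→Calder 4·11=44. Service 379; fixed 447; total 826.
{Brent}: P→Brent 7·22=154, Q→Brent 4·25=100, R→Brent 15·19=285, S→Brent 7·10=70, T→Brent 15·11=165. Service 774; fixed 189; total 963.
{Brent, Sutton, Calder}: P→Calder 5·22=110, Q→Brent 4·25=100, R→Calder 5·19=95, S→Calder 3·10=30, T→Calder 4·11=44. Service 379; fixed 818; total 1197.
No other subset beats 662.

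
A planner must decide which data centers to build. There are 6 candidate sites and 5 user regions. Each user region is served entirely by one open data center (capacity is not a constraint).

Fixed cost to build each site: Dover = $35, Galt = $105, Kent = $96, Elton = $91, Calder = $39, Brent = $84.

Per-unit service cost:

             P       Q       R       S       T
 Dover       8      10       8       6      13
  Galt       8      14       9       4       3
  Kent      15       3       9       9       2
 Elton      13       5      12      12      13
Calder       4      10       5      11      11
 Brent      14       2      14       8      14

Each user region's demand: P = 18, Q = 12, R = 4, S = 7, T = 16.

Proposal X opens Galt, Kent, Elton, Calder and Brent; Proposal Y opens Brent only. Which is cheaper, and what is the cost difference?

Proposal X is cheaper by 105.

Proposal X: {Galt, Kent, Elton, Calder, Brent}: P→Calder 4·18=72, Q→Brent 2·12=24, R→Calder 5·4=20, S→Galt 4·7=28, T→Kent 2·16=32. Service 176; fixed 415; total 591.
Proposal Y: {Brent}: P→Brent 14·18=252, Q→Brent 2·12=24, R→Brent 14·4=56, S→Brent 8·7=56, T→Brent 14·16=224. Service 612; fixed 84; total 696.
Difference: |591 − 696| = 105.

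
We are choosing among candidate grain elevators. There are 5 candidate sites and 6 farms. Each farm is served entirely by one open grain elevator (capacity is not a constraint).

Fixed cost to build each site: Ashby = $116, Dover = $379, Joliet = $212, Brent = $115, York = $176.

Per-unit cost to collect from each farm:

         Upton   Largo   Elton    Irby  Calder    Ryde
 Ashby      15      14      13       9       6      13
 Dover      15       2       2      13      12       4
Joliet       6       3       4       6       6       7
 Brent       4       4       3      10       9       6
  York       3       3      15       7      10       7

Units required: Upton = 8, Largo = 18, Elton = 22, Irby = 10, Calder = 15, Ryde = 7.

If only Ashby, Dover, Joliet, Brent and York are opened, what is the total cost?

Total cost: 1280

Each farm is assigned to its cheapest site among the open ones.
{Ashby, Dover, Joliet, Brent, York}: Upton→York 3·8=24, Largo→Dover 2·18=36, Elton→Dover 2·22=44, Irby→Joliet 6·10=60, Calder→Ashby 6·15=90, Ryde→Dover 4·7=28. Service 282; fixed 998; total 1280.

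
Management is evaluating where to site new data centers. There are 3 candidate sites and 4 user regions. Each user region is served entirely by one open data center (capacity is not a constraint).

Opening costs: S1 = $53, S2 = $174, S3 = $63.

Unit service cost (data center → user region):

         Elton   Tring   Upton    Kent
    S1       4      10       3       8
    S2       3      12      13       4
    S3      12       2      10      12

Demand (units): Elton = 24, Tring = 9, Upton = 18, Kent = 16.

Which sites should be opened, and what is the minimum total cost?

For any fixed open set, each user region goes to its cheapest open site; total = fixed + service.
{S1, S3}: Elton→S1 4·24=96, Tring→S3 2·9=18, Upton→S1 3·18=54, Kent→S1 8·16=128. Service 296; fixed 116; total 412.
{S1}: service 368 + fixed 53 = 421
{S1, S2, S3}: service 208 + fixed 290 = 498
No other subset beats 412.

Open S1 and S3; minimum total cost 412.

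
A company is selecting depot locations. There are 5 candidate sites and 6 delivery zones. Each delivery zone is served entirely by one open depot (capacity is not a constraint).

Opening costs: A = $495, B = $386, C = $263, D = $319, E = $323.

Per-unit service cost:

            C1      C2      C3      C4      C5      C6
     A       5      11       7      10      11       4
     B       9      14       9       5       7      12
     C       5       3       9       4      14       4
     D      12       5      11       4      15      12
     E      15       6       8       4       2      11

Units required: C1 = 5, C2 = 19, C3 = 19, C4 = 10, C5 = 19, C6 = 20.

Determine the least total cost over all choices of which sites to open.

For any fixed open set, each delivery zone goes to its cheapest open site; total = fixed + service.
{C}: C1→C 5·5=25, C2→C 3·19=57, C3→C 9·19=171, C4→C 4·10=40, C5→C 14·19=266, C6→C 4·20=80. Service 639; fixed 263; total 902.
{E}: C1→E 15·5=75, C2→E 6·19=114, C3→E 8·19=152, C4→E 4·10=40, C5→E 2·19=38, C6→E 11·20=220. Service 639; fixed 323; total 962.
{C, E}: service 392 + fixed 586 = 978
{A, B, C, D, E}: service 373 + fixed 1786 = 2159
No other subset beats 902.

Minimum total cost: 902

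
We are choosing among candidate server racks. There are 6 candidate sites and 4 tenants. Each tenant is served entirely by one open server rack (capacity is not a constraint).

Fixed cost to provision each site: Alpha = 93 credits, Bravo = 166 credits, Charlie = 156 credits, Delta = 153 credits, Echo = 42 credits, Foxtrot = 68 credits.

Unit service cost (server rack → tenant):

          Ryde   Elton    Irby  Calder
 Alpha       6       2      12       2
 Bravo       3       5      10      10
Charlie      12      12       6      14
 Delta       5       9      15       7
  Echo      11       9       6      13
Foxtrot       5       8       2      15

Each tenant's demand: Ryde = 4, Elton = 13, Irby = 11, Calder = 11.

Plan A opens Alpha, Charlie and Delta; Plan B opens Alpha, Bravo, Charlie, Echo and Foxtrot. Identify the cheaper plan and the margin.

Plan A: {Alpha, Charlie, Delta}: Ryde→Delta 5·4=20, Elton→Alpha 2·13=26, Irby→Charlie 6·11=66, Calder→Alpha 2·11=22. Service 134; fixed 402; total 536.
Plan B: {Alpha, Bravo, Charlie, Echo, Foxtrot}: Ryde→Bravo 3·4=12, Elton→Alpha 2·13=26, Irby→Foxtrot 2·11=22, Calder→Alpha 2·11=22. Service 82; fixed 525; total 607.
Difference: |536 − 607| = 71.

Plan A is cheaper by 71.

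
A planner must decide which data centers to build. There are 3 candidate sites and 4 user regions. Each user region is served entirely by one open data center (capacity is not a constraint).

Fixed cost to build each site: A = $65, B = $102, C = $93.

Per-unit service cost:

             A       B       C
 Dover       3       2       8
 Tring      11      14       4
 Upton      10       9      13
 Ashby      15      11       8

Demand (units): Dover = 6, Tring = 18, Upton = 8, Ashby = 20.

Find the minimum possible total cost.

For any fixed open set, each user region goes to its cheapest open site; total = fixed + service.
{C}: Dover→C 8·6=48, Tring→C 4·18=72, Upton→C 13·8=104, Ashby→C 8·20=160. Service 384; fixed 93; total 477.
{A, C}: service 330 + fixed 158 = 488
{B, C}: service 316 + fixed 195 = 511
{A, B, C}: Dover→B 2·6=12, Tring→C 4·18=72, Upton→B 9·8=72, Ashby→C 8·20=160. Service 316; fixed 260; total 576.
No other subset beats 477.

Minimum total cost: 477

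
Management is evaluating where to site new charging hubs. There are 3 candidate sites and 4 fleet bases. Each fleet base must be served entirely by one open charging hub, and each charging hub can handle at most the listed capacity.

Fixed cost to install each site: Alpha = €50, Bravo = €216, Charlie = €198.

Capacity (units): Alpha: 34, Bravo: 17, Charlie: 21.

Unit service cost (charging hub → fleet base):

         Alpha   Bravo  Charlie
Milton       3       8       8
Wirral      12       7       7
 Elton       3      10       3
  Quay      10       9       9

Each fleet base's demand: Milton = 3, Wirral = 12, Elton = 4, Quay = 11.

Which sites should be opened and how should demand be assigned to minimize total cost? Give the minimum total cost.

Open {Alpha}: Milton→Alpha 3·3=9, Wirral→Alpha 12·12=144, Elton→Alpha 3·4=12, Quay→Alpha 10·11=110.
Loads: Alpha carries 30/34. Service 275; fixed 50; total 325.
Next best feasible plan costs 463.

Minimum total cost: 325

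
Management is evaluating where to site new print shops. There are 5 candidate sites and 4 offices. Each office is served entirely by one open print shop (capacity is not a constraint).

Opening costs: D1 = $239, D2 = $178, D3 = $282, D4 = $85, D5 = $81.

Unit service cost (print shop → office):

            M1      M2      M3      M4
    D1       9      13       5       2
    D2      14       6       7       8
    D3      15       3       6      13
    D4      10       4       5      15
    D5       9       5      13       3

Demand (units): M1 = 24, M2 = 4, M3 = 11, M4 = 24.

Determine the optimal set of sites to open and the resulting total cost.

Open D4 and D5; minimum total cost 525.

For any fixed open set, each office goes to its cheapest open site; total = fixed + service.
{D4, D5}: M1→D5 9·24=216, M2→D4 4·4=16, M3→D4 5·11=55, M4→D5 3·24=72. Service 359; fixed 166; total 525.
{D5}: service 451 + fixed 81 = 532
{D1}: service 371 + fixed 239 = 610
{D1, D2, D3, D4, D5}: service 331 + fixed 865 = 1196
No other subset beats 525.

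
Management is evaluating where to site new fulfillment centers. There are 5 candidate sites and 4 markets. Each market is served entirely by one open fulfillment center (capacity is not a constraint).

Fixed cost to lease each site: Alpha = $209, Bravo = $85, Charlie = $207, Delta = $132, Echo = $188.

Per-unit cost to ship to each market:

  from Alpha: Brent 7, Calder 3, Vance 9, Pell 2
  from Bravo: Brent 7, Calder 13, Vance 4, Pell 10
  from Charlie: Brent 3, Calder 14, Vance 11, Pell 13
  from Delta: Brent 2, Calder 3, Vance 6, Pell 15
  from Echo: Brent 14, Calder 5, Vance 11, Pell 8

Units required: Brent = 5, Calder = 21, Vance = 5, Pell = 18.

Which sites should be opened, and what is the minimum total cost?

For any fixed open set, each market goes to its cheapest open site; total = fixed + service.
{Alpha}: Brent→Alpha 7·5=35, Calder→Alpha 3·21=63, Vance→Alpha 9·5=45, Pell→Alpha 2·18=36. Service 179; fixed 209; total 388.
{Alpha, Bravo}: Brent→Alpha 7·5=35, Calder→Alpha 3·21=63, Vance→Bravo 4·5=20, Pell→Alpha 2·18=36. Service 154; fixed 294; total 448.
{Alpha, Delta}: service 139 + fixed 341 = 480
{Alpha, Bravo, Charlie, Delta, Echo}: Brent→Delta 2·5=10, Calder→Alpha 3·21=63, Vance→Bravo 4·5=20, Pell→Alpha 2·18=36. Service 129; fixed 821; total 950.
No other subset beats 388.

Open Alpha only; minimum total cost 388.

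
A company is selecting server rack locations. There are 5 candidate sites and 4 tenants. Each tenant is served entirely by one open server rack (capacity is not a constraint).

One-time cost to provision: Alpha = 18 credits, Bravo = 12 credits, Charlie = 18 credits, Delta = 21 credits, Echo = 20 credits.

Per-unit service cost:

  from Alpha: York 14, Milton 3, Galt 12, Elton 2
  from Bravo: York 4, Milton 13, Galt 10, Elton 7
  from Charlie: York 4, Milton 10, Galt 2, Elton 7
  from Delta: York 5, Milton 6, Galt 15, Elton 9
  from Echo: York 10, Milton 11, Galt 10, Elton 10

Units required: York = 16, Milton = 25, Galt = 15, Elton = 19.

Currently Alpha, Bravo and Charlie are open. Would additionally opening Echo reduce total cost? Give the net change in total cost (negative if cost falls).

Current service cost with {Alpha, Bravo, Charlie}: 207.
Adding Echo: each tenant re-picks its cheapest; new service cost 207, saving 0.
Extra fixed cost: 20. Net change = 20 − 0 = 20.
(Totals: 255 → 275.)

No — net change +20 (cost rises by 20).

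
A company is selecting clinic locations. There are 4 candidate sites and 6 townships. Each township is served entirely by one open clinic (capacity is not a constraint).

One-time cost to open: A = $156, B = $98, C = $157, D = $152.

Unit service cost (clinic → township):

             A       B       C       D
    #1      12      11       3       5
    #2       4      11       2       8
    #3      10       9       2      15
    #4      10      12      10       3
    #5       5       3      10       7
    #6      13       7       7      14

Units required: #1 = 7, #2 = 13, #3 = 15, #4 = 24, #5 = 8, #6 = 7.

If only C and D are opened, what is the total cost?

Each township is assigned to its cheapest site among the open ones.
{C, D}: #1→C 3·7=21, #2→C 2·13=26, #3→C 2·15=30, #4→D 3·24=72, #5→D 7·8=56, #6→C 7·7=49. Service 254; fixed 309; total 563.

Total cost: 563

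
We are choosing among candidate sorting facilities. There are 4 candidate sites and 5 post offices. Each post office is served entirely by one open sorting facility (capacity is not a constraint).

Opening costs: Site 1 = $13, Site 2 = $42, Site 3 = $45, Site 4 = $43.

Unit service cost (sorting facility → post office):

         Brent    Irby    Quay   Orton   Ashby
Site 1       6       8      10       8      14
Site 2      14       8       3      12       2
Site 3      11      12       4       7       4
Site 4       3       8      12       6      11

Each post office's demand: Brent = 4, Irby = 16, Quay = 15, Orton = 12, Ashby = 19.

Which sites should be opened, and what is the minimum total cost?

Open Site 2 and Site 4; minimum total cost 380.

For any fixed open set, each post office goes to its cheapest open site; total = fixed + service.
{Site 2, Site 4}: Brent→Site 4 3·4=12, Irby→Site 2 8·16=128, Quay→Site 2 3·15=45, Orton→Site 4 6·12=72, Ashby→Site 2 2·19=38. Service 295; fixed 85; total 380.
{Site 1, Site 2}: service 331 + fixed 55 = 386
{Site 1, Site 2, Site 4}: service 295 + fixed 98 = 393
{Site 1, Site 2, Site 3, Site 4}: service 295 + fixed 143 = 438
(All 15 nonempty subsets were checked; Site 2 and Site 4 is lowest.)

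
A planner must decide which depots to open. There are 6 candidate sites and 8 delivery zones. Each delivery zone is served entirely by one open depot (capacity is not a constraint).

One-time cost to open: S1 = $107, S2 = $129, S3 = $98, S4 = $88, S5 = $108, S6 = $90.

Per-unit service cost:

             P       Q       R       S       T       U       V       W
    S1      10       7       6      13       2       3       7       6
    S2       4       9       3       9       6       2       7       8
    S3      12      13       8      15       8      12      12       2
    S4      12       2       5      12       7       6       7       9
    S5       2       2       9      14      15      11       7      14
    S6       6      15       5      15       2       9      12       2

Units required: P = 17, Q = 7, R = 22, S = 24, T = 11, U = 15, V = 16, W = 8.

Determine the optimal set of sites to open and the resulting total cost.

For any fixed open set, each delivery zone goes to its cheapest open site; total = fixed + service.
{S2, S6}: P→S2 4·17=68, Q→S2 9·7=63, R→S2 3·22=66, S→S2 9·24=216, T→S6 2·11=22, U→S2 2·15=30, V→S2 7·16=112, W→S6 2·8=16. Service 593; fixed 219; total 812.
{S2}: service 685 + fixed 129 = 814
{S2, S5, S6}: service 510 + fixed 327 = 837
{S1, S2, S3, S4, S5, S6}: P→S5 2·17=34, Q→S4 2·7=14, R→S2 3·22=66, S→S2 9·24=216, T→S1 2·11=22, U→S2 2·15=30, V→S1 7·16=112, W→S3 2·8=16. Service 510; fixed 620; total 1130.
No other subset beats 812.

Open S2 and S6; minimum total cost 812.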